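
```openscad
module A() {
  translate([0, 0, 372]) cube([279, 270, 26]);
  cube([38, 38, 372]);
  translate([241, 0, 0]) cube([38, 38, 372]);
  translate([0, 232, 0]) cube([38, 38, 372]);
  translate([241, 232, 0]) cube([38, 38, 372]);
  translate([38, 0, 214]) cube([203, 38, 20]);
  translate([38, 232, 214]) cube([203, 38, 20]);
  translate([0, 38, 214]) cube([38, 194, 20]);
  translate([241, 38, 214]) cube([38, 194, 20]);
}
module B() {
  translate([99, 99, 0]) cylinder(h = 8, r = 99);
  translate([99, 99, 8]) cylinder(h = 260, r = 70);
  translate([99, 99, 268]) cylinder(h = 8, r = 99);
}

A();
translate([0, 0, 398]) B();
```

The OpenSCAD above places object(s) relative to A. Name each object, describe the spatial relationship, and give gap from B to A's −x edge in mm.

A is a stool. B is a spool. The spool is on top of the stool. The gap from the spool to the stool's −x edge is 0 mm.

The spool's min-x is at 0; the stool's min-x is 0; gap = 0 mm.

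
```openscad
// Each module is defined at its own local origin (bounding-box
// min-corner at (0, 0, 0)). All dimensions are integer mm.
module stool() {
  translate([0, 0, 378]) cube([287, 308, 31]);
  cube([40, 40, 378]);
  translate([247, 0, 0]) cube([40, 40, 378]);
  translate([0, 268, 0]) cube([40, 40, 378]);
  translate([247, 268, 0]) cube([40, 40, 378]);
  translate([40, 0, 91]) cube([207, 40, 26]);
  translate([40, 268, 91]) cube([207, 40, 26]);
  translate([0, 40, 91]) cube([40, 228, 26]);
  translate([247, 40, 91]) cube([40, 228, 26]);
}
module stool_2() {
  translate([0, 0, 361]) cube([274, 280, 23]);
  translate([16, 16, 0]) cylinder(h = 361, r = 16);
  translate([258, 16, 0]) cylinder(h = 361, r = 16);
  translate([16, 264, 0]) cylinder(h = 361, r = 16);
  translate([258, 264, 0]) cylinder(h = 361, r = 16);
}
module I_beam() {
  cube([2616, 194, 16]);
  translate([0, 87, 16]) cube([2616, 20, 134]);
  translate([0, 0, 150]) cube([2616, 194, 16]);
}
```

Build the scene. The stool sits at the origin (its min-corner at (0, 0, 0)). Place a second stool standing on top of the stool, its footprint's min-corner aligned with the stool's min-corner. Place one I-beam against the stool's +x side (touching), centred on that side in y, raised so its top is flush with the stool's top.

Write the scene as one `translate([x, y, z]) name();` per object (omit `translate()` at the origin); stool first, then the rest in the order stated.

stool();
translate([0, 0, 409]) stool_2();
translate([287, 57, 243]) I_beam();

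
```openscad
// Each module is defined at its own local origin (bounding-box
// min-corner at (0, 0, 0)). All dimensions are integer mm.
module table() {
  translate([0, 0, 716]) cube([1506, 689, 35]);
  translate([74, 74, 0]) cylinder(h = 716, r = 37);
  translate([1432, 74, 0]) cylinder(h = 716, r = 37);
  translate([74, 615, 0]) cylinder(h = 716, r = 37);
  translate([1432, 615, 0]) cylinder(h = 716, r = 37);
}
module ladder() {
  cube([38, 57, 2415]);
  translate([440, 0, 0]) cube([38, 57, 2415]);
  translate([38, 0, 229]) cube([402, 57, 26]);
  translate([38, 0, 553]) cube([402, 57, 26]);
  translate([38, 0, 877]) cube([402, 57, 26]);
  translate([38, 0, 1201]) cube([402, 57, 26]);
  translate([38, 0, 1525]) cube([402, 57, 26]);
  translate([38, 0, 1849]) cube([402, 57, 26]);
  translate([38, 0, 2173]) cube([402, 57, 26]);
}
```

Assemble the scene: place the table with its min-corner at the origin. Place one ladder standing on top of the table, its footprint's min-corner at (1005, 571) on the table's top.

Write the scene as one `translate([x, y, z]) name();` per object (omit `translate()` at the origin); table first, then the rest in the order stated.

table();
translate([1005, 571, 751]) ladder();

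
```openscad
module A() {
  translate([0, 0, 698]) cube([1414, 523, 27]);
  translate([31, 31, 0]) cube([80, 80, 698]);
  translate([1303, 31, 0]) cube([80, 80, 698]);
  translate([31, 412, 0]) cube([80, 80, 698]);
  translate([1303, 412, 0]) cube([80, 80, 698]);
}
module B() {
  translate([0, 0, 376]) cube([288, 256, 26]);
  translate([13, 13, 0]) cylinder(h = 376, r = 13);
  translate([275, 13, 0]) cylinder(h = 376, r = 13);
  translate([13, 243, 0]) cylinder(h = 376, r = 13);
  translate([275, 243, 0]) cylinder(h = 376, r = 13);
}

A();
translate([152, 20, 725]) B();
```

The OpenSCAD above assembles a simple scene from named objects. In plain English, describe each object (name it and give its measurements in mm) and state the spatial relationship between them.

A is a table: top 1414 mm (x) × 523 mm (y), 27 mm thick, upper face at z = 725 mm, on four 80×80 mm square legs, each inset 31 mm from the nearest pair of top edges, running from z = 0 to the bottom of the top.

B is a simple wooden stool: a rectangular seat 288 mm (x) by 256 mm (y), 26 mm thick, top face at z = 402 mm, on four round legs, each 26 mm in diameter. The legs rest on z = 0, each leg's axis is inset half a diameter from the nearest pair of seat edges (so the leg's bounding box is flush with the corner).

The stool is on top of the table.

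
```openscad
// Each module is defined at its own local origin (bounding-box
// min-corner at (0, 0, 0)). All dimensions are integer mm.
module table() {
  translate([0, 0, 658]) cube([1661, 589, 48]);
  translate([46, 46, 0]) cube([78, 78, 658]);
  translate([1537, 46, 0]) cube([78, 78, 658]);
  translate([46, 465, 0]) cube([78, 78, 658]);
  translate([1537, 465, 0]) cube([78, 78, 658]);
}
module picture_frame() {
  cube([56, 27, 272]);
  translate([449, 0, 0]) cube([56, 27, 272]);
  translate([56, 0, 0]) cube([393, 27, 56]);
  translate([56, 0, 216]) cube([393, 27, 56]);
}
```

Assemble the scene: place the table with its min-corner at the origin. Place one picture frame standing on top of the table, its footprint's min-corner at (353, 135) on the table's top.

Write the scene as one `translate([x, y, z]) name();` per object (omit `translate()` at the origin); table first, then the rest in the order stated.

table();
translate([353, 135, 706]) picture_frame();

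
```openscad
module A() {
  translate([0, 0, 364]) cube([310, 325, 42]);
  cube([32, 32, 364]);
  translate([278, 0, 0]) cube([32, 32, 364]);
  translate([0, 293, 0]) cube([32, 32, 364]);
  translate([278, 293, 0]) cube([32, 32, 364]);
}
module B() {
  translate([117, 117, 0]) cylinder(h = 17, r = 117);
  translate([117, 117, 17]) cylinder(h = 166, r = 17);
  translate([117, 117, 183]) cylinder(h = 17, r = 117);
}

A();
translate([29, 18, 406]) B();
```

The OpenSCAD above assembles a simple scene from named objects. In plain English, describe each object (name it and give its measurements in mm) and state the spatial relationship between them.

A is a four-legged stool. The seat is a 310×325×42 mm slab whose top surface is at z = 406 mm; four square legs, each 32×32 mm in cross-section, run from the floor (z = 0) to the underside of the seat, each flush with a corner of the seat.

B is a spool: two coaxial disc flanges of radius 117 mm and thickness 17 mm, joined by a core cylinder of radius 17 mm and height 166 mm. The lower flange rests on z = 0 and the three cylinders share a vertical axis.

The spool is on top of the stool.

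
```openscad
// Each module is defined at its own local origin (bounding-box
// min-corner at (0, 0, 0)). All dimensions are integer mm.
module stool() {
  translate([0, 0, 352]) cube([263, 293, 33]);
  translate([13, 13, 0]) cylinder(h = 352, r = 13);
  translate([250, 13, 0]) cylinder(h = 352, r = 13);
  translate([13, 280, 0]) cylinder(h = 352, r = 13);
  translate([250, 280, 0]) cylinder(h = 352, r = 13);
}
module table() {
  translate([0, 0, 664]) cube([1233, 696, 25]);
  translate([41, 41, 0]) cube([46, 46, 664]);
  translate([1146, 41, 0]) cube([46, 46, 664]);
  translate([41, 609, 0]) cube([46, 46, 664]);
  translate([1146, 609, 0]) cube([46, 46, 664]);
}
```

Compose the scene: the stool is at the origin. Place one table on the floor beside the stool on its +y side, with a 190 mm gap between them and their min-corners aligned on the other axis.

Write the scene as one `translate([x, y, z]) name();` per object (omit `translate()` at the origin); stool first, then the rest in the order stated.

stool();
translate([0, 483, 0]) table();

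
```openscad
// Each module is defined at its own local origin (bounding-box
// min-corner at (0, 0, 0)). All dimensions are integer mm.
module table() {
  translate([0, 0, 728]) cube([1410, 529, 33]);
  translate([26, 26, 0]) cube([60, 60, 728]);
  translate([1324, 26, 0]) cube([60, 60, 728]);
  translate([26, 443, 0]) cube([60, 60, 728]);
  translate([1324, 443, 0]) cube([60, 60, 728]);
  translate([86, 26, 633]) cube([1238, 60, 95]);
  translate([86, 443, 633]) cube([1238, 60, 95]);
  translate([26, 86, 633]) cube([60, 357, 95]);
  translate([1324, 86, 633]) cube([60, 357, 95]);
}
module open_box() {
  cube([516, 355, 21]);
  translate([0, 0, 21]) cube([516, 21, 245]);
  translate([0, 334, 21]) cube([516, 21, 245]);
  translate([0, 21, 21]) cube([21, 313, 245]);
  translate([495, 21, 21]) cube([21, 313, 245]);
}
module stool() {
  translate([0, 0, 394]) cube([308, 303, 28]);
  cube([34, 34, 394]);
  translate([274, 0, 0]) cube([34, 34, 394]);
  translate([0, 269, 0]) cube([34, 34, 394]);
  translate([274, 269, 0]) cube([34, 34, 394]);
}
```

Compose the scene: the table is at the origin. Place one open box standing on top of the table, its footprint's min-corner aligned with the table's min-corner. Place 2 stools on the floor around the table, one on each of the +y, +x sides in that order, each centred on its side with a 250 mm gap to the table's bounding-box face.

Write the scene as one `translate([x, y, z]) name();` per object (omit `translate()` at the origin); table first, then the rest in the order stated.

table();
translate([0, 0, 761]) open_box();
translate([551, 779, 0]) stool();
translate([1660, 113, 0]) stool();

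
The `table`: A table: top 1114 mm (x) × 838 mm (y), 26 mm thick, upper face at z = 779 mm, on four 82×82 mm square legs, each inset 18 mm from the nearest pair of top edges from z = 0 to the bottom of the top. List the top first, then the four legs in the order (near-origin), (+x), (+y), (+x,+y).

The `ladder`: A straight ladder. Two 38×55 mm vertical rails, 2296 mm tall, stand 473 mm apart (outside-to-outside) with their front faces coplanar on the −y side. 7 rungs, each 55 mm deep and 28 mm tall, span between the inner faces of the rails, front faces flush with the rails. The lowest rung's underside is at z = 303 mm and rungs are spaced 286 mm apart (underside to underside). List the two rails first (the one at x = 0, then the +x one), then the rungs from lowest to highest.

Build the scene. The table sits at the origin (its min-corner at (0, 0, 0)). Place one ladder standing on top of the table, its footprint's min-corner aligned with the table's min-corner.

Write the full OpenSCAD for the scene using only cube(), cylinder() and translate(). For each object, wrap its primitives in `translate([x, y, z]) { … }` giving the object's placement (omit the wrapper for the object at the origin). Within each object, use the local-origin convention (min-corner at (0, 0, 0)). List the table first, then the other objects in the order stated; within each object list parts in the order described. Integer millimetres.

translate([0, 0, 753]) cube([1114, 838, 26]);
translate([18, 18, 0]) cube([82, 82, 753]);
translate([1014, 18, 0]) cube([82, 82, 753]);
translate([18, 738, 0]) cube([82, 82, 753]);
translate([1014, 738, 0]) cube([82, 82, 753]);
translate([0, 0, 779]) {
  cube([38, 55, 2296]);
  translate([435, 0, 0]) cube([38, 55, 2296]);
  translate([38, 0, 303]) cube([397, 55, 28]);
  translate([38, 0, 589]) cube([397, 55, 28]);
  translate([38, 0, 875]) cube([397, 55, 28]);
  translate([38, 0, 1161]) cube([397, 55, 28]);
  translate([38, 0, 1447]) cube([397, 55, 28]);
  translate([38, 0, 1733]) cube([397, 55, 28]);
  translate([38, 0, 2019]) cube([397, 55, 28]);
}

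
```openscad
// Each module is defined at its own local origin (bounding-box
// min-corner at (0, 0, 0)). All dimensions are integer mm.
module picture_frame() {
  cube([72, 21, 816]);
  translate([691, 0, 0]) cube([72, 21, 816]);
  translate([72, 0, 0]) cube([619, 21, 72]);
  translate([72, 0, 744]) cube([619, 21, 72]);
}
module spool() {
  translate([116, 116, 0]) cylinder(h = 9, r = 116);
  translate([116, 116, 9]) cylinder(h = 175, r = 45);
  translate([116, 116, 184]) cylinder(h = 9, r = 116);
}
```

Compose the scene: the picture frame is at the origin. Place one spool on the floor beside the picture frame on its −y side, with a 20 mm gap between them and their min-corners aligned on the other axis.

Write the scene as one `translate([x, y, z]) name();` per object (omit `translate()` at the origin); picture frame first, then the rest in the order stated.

picture_frame();
translate([0, -252, 0]) spool();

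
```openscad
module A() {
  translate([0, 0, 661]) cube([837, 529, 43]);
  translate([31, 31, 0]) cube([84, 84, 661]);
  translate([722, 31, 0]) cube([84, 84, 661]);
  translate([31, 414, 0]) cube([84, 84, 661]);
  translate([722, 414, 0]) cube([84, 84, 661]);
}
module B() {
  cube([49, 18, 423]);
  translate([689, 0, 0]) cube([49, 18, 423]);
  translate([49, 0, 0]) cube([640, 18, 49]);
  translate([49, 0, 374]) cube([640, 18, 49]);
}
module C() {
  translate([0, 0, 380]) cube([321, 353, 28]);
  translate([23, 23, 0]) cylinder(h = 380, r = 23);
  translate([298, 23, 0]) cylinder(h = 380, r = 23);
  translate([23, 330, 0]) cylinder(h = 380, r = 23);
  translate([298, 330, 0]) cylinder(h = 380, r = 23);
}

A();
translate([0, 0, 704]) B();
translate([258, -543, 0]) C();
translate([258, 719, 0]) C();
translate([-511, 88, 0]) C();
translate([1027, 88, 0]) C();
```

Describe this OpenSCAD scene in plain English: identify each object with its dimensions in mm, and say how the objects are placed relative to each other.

A is a table: top 837 mm (x) × 529 mm (y), 43 mm thick, upper face at z = 704 mm, on four 84×84 mm square legs, each inset 31 mm from the nearest pair of top edges, running from z = 0 to the bottom of the top.

B is a picture frame with a 640×325 mm rectangular opening (x by z) and a uniform 49 mm border on every side. Frame depth is 18 mm along y. It is built from two vertical stiles running the full outside height and two horizontal rails spanning the gap between the stiles.

C is a four-legged stool. The seat is 321×353 mm, 28 mm thick, top at z = 408 mm. It stands on four round legs, each 46 mm in diameter, from z = 0 to the seat underside, each leg's axis is inset half a diameter from the nearest pair of seat edges (so the leg's bounding box is flush with the corner).

The picture frame is on top of the table. Four stools sit around the table at the −y, +y, −x, +x sides.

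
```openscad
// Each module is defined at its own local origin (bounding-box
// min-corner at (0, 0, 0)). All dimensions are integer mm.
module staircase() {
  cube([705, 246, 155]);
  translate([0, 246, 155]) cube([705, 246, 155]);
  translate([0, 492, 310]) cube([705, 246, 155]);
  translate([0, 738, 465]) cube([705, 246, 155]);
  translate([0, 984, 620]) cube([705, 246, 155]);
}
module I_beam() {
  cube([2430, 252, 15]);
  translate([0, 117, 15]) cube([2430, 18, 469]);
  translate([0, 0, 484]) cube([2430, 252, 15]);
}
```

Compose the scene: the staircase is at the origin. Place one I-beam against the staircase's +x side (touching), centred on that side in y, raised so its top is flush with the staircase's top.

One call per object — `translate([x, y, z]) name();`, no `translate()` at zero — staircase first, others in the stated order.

staircase();
translate([705, 489, 276]) I_beam();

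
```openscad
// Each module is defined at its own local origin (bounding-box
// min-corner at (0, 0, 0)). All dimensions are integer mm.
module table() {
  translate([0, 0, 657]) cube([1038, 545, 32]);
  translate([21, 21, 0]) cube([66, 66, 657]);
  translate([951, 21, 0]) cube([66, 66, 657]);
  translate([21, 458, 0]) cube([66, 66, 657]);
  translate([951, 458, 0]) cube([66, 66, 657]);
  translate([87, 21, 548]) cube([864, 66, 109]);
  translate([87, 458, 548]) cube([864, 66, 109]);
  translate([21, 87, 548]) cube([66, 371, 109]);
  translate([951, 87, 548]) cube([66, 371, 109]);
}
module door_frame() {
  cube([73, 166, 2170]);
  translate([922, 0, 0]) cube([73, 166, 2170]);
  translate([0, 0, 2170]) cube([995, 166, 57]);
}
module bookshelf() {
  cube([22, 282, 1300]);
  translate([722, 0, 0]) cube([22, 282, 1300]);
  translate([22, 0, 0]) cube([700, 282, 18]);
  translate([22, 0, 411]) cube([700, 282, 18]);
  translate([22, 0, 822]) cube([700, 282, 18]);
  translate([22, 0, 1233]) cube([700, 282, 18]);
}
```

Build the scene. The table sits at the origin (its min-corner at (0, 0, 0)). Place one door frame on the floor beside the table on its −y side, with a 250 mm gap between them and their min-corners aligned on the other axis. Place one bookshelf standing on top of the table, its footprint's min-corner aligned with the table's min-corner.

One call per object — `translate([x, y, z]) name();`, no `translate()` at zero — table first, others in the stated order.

table();
translate([0, -416, 0]) door_frame();
translate([0, 0, 689]) bookshelf();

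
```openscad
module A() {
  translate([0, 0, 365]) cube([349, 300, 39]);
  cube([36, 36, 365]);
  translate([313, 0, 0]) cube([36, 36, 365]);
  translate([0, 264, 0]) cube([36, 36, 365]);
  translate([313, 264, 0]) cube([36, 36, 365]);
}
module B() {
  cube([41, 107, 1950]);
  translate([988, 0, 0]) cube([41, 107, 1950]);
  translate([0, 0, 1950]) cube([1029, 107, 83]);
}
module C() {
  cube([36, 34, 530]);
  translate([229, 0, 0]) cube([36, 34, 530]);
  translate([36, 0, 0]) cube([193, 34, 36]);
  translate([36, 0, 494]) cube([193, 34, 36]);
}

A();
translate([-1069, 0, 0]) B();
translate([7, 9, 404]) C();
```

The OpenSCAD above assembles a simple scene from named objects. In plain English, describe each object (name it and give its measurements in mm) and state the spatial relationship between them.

A is a four-legged stool. The seat is a 349×300×39 mm slab whose top surface is at z = 404 mm; four square legs, each 36×36 mm in cross-section, run from the floor (z = 0) to the underside of the seat, each flush with a corner of the seat.

B is a door frame. The clear opening is 947 mm wide and 1950 mm high. Two 41 mm wide jambs, 107 mm deep, stand either side of the opening from the floor to the top of the opening. A 83 mm thick head sits across the top of both jambs, spanning the full outside width of the frame.

C is a rectangular picture frame lying in the x–z plane (depth along y). The opening is 193 mm wide (x) by 458 mm tall (z), surrounded by a border 36 mm wide on all four sides. The frame is 34 mm deep and is made of two full-height vertical stiles with two horizontal rails fitted between them.

The door frame is on the floor beside the stool on its −x side. The picture frame is on top of the stool.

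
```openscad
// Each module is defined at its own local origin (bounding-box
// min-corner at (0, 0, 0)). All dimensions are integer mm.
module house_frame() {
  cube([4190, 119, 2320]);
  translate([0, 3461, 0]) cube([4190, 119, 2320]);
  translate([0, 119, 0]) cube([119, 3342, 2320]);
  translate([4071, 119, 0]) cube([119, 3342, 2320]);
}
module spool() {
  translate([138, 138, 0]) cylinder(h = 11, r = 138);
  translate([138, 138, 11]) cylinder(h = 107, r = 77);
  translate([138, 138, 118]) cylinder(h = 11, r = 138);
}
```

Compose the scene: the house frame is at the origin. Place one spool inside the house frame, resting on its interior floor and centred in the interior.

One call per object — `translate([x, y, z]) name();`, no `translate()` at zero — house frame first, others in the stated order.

house_frame();
translate([1957, 1652, 0]) spool();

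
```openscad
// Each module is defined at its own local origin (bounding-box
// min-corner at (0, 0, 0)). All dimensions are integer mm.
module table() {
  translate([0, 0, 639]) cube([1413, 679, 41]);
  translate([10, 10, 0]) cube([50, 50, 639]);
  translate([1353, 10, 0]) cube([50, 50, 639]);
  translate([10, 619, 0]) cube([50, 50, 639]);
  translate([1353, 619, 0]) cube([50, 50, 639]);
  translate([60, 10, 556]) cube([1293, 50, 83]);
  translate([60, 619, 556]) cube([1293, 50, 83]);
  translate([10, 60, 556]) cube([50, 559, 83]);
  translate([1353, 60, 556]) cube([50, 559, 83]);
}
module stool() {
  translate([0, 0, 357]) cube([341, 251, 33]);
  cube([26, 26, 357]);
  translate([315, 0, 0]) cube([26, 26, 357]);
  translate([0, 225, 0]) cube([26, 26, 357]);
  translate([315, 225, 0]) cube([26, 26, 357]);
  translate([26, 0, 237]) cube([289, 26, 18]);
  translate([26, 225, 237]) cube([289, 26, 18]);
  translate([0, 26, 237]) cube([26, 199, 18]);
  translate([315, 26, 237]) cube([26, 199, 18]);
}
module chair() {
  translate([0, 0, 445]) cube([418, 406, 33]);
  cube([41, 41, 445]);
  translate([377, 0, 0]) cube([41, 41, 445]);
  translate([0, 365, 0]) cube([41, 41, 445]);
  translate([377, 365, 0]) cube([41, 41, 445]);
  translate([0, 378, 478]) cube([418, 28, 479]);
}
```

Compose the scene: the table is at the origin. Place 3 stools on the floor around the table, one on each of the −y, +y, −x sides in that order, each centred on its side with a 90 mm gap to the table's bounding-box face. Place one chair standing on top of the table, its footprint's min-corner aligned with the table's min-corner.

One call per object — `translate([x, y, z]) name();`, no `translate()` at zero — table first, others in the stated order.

table();
translate([536, -341, 0]) stool();
translate([536, 769, 0]) stool();
translate([-431, 214, 0]) stool();
translate([0, 0, 680]) chair();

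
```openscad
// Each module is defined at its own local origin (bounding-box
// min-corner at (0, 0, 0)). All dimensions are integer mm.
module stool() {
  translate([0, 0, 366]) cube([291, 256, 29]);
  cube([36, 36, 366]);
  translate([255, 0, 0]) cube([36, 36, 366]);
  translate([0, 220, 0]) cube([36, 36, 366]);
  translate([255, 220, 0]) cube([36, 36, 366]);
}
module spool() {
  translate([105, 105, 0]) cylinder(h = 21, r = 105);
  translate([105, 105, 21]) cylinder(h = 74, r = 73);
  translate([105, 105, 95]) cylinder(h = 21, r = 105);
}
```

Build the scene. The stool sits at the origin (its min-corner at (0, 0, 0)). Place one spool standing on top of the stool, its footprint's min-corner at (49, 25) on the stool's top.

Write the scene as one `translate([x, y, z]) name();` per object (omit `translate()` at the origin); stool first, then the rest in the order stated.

stool();
translate([49, 25, 395]) spool();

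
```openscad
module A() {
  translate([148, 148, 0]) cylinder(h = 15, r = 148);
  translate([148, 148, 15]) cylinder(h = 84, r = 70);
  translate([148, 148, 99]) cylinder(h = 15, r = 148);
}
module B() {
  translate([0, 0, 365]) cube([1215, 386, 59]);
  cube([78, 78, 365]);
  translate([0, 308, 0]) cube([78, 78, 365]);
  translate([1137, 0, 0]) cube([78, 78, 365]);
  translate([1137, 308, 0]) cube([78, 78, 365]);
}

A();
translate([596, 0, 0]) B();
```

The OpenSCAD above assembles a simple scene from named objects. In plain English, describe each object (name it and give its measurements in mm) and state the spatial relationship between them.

A is a spool: two coaxial disc flanges of radius 148 mm and thickness 15 mm, joined by a core cylinder of radius 70 mm and height 84 mm. The lower flange rests on z = 0 and the three cylinders share a vertical axis.

B is a long wooden bench with a 1215 mm (x) × 386 mm (y) seat, 59 mm thick, its top surface 424 mm above the floor. Four 78 mm square legs at the seat corners, flush with the edges, run from z = 0 to the seat underside.

The bench is on the floor beside the spool on its +x side.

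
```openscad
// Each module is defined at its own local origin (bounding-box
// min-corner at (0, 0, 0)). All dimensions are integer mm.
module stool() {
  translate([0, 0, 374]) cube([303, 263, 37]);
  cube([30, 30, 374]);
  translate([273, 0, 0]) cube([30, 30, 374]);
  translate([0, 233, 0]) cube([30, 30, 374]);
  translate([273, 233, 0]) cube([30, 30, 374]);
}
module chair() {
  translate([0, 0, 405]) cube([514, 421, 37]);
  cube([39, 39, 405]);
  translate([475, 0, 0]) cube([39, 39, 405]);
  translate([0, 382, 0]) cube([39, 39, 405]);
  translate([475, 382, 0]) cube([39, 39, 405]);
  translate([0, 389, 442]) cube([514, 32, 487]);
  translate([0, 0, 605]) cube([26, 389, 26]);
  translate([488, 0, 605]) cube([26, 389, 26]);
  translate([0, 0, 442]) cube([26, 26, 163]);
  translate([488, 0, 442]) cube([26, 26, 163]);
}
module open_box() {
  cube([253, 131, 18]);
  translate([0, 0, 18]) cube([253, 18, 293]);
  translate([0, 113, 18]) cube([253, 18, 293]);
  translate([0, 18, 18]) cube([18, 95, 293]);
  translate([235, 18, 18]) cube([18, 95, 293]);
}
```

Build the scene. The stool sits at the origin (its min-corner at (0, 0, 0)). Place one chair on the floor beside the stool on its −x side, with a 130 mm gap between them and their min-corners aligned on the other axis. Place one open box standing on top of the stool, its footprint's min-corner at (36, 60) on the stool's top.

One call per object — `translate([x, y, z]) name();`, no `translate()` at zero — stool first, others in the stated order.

stool();
translate([-644, 0, 0]) chair();
translate([36, 60, 411]) open_box();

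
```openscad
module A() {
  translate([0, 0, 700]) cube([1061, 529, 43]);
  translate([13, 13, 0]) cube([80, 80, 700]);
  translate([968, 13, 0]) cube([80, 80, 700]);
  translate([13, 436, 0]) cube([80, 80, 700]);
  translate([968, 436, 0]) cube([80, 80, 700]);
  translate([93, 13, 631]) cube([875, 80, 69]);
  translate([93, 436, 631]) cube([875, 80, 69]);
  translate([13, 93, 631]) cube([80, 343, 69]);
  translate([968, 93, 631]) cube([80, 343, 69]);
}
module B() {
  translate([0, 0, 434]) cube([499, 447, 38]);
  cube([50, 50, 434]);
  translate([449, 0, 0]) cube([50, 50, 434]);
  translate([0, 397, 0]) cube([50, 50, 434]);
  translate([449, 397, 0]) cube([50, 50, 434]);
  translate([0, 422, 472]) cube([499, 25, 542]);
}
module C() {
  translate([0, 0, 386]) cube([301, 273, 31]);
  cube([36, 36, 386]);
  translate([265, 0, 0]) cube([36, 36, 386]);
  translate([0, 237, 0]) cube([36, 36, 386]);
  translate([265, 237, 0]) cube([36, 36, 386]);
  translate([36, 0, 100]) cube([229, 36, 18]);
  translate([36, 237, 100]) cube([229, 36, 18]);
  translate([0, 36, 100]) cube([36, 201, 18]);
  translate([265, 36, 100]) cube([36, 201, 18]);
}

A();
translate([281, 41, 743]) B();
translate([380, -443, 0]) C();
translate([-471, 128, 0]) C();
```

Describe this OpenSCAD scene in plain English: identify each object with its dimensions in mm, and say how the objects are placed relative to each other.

A is a table with a 1061×529 mm rectangular top, 43 mm thick, top surface at z = 743 mm, supported by four 80×80 mm square legs, each inset 13 mm from the nearest pair of top edges, running from the floor. Four apron rails, 80 mm thick and 69 mm tall, run between adjacent legs with their top edges flush with the underside of the top and their outer faces flush with the legs' outer faces.

B is a chair: 499×447 mm seat, 38 mm thick, top at z = 472 mm, on four 50 mm square corner legs flush with the seat edges. A 25 mm thick backrest slab spans the full seat width, extending 542 mm above the seat top, its back face flush with the seat's +y edge.

C is a four-legged stool. The seat is 301×273 mm, 31 mm thick, top at z = 417 mm. It stands on four square legs, each 36×36 mm in cross-section, from z = 0 to the seat underside, each flush with a corner of the seat. Four stretchers, 36 mm wide and 18 mm tall, connect adjacent legs with their undersides at z = 100 mm, each running between the inner faces of the legs it joins and aligned with the legs' outer faces on the other axis.

The chair is on top of the table, centred. Two stools sit around the table at the −y, −x sides.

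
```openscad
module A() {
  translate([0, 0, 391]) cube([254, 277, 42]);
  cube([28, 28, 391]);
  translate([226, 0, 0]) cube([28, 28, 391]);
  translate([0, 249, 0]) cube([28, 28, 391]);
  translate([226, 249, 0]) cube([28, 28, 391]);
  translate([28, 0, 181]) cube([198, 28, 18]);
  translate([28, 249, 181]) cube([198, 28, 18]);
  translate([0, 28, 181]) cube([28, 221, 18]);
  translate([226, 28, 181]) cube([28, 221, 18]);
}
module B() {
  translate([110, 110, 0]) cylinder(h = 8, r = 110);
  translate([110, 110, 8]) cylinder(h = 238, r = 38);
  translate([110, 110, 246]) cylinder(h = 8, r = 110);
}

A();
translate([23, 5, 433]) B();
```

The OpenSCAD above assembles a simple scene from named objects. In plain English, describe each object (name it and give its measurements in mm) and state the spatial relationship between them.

A is a four-legged stool. The seat is 254×277 mm, 42 mm thick, top at z = 433 mm. It stands on four square legs, each 28×28 mm in cross-section, from z = 0 to the seat underside, each flush with a corner of the seat. Four stretchers, 28 mm wide and 18 mm tall, connect adjacent legs with their undersides at z = 181 mm, each running between the inner faces of the legs it joins and aligned with the legs' outer faces on the other axis.

B is a spool: two coaxial disc flanges of radius 110 mm and thickness 8 mm, joined by a core cylinder of radius 38 mm and height 238 mm. The lower flange rests on z = 0 and the three cylinders share a vertical axis.

The spool is on top of the stool.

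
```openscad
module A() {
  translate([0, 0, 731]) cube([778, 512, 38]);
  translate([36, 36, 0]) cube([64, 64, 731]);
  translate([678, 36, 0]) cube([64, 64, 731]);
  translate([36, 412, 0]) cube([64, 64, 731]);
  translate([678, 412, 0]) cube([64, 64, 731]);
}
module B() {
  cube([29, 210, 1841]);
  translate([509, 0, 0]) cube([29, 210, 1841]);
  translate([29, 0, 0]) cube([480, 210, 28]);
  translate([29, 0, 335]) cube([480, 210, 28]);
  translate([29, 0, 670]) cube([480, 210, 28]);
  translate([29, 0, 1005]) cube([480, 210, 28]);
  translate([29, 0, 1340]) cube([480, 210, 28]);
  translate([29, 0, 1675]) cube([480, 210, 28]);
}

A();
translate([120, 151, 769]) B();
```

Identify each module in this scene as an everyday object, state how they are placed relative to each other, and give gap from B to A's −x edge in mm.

The bookshelf's min-x is at 120; the table's min-x is 0; gap = 120 mm.

A is a table. B is a bookshelf. The bookshelf is on top of the table, centred. The gap from the bookshelf to the table's −x edge is 120 mm.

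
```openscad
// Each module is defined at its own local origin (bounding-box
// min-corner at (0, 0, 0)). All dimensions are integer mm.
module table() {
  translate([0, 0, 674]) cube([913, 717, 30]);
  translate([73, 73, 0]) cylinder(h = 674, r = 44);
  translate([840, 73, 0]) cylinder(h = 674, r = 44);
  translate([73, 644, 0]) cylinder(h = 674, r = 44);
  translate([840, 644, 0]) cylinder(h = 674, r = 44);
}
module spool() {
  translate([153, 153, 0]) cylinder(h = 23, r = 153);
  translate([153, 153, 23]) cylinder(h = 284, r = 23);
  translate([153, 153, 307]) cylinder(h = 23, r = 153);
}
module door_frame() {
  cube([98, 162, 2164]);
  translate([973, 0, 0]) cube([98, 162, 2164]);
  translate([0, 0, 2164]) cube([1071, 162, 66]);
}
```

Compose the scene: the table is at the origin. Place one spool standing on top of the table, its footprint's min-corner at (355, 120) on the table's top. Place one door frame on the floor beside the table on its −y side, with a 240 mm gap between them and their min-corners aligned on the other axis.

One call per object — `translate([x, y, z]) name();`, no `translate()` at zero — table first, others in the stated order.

table();
translate([355, 120, 704]) spool();
translate([0, -402, 0]) door_frame();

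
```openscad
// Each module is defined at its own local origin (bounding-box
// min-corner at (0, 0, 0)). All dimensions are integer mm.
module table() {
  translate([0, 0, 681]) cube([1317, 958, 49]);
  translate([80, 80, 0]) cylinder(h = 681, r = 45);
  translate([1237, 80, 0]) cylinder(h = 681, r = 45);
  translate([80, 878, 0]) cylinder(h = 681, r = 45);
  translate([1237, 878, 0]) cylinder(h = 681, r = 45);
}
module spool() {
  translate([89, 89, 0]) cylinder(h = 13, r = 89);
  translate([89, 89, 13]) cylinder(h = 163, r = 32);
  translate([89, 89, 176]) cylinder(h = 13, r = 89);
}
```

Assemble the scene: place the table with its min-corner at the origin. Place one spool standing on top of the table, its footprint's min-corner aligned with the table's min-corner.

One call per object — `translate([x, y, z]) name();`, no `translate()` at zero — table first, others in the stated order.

table();
translate([0, 0, 730]) spool();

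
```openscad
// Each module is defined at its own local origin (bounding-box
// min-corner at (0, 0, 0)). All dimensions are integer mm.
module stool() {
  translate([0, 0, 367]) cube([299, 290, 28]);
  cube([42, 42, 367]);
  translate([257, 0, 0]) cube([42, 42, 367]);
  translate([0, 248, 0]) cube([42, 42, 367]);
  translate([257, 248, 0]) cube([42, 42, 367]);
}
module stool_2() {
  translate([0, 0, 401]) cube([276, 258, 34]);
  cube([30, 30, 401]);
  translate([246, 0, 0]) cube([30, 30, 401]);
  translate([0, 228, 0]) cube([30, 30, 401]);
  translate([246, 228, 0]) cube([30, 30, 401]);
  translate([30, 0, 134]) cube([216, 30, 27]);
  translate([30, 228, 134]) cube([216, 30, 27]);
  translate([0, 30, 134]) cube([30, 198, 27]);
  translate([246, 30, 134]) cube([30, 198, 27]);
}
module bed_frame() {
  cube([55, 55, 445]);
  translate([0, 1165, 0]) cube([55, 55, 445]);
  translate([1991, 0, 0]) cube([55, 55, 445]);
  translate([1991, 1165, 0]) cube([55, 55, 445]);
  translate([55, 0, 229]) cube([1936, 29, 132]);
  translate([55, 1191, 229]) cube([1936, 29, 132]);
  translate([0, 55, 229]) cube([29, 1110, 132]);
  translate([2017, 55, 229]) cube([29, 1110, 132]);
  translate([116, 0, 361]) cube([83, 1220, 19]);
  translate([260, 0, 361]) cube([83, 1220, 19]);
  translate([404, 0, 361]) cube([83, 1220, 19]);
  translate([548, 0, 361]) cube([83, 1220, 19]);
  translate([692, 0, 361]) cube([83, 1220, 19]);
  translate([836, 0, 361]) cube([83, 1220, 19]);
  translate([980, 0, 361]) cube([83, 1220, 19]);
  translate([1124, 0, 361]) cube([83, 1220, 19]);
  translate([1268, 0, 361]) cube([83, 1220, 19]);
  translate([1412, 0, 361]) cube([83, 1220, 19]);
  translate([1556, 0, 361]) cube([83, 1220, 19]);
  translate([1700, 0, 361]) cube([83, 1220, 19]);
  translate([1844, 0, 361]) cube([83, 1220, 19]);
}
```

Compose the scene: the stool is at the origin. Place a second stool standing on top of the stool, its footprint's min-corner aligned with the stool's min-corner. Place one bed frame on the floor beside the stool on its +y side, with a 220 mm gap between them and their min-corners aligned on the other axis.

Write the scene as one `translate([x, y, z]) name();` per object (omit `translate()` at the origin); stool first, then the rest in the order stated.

stool();
translate([0, 0, 395]) stool_2();
translate([0, 510, 0]) bed_frame();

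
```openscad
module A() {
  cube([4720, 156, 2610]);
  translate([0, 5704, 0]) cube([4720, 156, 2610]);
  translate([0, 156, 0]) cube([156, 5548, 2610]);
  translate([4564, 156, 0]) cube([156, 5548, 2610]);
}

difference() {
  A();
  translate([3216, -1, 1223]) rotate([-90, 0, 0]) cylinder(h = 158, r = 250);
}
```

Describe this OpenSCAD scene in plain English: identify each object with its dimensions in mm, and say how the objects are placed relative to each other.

A is a box-shaped house frame (walls only): outside footprint 4720×5860 mm, wall height 2610 mm, wall thickness 156 mm. The two y-facing walls run the full x-width; the two x-facing walls fit between the inner faces of the y-facing walls.

The house frame has a circular hole of radius 250 mm through its front wall, centred at (x = 3216, z = 1223).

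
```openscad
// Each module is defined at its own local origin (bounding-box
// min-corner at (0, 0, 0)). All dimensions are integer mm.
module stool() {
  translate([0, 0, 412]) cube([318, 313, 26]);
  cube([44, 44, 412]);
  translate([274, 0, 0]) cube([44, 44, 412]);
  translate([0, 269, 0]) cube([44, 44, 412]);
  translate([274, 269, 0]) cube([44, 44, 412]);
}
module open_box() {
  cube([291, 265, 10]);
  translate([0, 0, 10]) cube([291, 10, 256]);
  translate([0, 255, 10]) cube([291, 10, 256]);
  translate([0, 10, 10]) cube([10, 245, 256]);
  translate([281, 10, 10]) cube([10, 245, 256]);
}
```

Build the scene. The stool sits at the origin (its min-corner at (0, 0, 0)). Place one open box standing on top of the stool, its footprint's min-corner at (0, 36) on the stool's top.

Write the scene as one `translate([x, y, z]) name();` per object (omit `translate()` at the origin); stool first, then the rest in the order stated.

stool();
translate([0, 36, 438]) open_box();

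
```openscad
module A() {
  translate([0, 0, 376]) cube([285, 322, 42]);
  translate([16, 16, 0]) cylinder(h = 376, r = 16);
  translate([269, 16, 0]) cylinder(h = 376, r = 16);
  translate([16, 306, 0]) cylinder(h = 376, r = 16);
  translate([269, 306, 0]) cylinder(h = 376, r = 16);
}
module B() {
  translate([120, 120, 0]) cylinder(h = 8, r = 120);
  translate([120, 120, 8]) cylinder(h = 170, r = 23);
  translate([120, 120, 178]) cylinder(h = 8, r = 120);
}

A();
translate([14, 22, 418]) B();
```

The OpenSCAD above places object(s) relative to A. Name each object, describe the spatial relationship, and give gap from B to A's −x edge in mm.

A is a stool. B is a spool. The spool is on top of the stool. The gap from the spool to the stool's −x edge is 14 mm.

The spool's min-x is at 14; the stool's min-x is 0; gap = 14 mm.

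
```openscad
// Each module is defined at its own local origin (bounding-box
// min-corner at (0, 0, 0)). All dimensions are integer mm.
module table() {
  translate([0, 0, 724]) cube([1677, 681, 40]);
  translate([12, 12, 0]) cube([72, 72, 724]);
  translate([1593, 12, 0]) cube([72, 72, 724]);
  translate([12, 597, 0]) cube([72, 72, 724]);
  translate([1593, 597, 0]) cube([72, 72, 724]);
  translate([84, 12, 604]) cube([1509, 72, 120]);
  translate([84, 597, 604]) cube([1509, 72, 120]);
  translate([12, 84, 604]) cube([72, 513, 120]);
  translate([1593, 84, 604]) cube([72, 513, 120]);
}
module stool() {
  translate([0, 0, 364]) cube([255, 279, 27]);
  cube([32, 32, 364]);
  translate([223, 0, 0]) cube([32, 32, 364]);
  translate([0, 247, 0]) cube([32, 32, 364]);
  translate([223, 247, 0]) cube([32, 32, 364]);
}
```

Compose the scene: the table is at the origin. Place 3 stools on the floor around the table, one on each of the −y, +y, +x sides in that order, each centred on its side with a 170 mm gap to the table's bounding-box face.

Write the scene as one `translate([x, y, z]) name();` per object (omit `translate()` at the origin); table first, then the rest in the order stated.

table();
translate([711, -449, 0]) stool();
translate([711, 851, 0]) stool();
translate([1847, 201, 0]) stool();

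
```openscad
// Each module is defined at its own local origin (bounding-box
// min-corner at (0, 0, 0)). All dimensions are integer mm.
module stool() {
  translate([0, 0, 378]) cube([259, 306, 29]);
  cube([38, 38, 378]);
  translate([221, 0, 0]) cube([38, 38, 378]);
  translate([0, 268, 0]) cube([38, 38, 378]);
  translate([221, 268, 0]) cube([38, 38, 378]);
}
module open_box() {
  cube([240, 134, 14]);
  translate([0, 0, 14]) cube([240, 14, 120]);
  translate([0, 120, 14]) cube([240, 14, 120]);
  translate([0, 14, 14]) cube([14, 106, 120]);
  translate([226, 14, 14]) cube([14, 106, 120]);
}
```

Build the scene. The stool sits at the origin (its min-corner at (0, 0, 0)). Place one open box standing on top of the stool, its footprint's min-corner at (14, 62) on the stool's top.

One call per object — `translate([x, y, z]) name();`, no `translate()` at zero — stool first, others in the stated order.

stool();
translate([14, 62, 407]) open_box();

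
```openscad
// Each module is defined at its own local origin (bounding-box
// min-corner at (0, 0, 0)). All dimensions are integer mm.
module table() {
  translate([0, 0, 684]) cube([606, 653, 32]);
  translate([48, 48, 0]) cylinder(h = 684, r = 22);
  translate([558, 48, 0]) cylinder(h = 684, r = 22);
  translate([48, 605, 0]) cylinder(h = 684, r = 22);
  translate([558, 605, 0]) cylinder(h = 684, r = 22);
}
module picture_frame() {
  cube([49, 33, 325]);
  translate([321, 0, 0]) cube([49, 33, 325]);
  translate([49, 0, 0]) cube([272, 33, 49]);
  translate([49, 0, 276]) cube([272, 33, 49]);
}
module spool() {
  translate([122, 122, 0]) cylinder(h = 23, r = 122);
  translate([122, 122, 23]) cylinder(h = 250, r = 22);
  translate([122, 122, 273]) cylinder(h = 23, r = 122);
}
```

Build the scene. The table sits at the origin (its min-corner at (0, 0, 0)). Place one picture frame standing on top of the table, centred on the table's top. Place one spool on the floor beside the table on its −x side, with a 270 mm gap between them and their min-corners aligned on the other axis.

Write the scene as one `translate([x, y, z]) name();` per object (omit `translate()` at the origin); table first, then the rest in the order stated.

table();
translate([118, 310, 716]) picture_frame();
translate([-514, 0, 0]) spool();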